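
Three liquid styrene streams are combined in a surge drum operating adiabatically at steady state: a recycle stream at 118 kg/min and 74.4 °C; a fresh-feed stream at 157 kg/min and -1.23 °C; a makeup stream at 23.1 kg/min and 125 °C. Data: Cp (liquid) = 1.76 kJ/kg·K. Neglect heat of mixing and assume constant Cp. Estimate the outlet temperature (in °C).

T_out = 38.5 °C

Adiabatic, steady state ⇒ Σ ṁᵢCp,ᵢ(T_out − Tᵢ) = 0
Σ ṁᵢCp,ᵢTᵢ = 118×1.76×74.4 + 157×1.76×-1.23 + 23.1×1.76×125 = 20194
Σ ṁᵢCp,ᵢ = 118×1.76 + 157×1.76 + 23.1×1.76 = 524.66
T_out = 20194 / 524.66 = 38.489 °C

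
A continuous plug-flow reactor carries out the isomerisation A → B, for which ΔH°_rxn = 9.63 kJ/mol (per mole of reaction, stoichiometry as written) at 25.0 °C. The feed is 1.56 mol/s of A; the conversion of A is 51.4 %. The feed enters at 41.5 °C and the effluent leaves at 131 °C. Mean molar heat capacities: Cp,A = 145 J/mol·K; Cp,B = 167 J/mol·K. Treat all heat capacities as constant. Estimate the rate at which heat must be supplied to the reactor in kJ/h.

Q_in = 107000 kJ/h

Extent of reaction ξ = 0.514 × 1.56 = 0.80184 mol/s
Reaction term: ξ·ΔH°_rxn = 0.80184 × 9.63 = 7.7217 kJ/s
Sensible, feed 41.5→25 °C: -3.7323 kJ/s
Outlet flows (mol/s): A 0.75816, B 0.80184
Sensible, products 25→131 °C: 25.847 kJ/s
Q = ΔH = 29.837 kJ/s = 29.837 kW
Heat supplied = 107410 kJ/h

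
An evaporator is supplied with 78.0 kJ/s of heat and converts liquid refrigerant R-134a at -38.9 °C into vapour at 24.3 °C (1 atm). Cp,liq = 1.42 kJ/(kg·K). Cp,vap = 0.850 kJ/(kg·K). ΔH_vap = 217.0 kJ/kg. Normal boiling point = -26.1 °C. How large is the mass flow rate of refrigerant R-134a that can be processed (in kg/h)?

Δh = 1.42×(-26.1−-38.9) + 217.0 + 0.850×(24.3−-26.1) = 278.02 kJ/kg
Q = 78.0 kJ/s = 78 kJ/s = 280800 kJ/h
ṁ = Q/Δh = 280800 / 278.02 = 1010 kg/h

ṁ = 1010 kg/h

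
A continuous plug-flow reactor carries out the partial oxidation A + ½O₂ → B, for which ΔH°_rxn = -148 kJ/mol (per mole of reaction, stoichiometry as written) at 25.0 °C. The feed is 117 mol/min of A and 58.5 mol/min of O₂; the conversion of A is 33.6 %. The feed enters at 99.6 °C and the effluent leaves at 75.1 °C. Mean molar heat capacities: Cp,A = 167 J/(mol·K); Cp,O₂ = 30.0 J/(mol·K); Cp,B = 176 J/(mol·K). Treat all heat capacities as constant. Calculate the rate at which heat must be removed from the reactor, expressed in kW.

Extent of reaction ξ = 0.336 × 117 = 39.312 mol/min
Reaction term: ξ·ΔH°_rxn = 39.312 × -148 = -5818.2 kJ/min
Sensible, feed 99.6→25 °C: -1588.5 kJ/min
Outlet flows (mol/min): A 77.688, O₂ 38.844, B 39.312
Sensible, products 25→75.1 °C: 1055 kJ/min
Q = ΔH = -6351.7 kJ/min = -105.86 kW
Heat removed = 105.86 kW

Q_out = 106 kW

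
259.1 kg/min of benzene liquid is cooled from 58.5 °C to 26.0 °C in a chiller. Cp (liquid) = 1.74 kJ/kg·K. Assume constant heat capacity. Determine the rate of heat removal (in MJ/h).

Q_c = 879 MJ/h

Q = ṁ·Cp·ΔT = 259.1 × 1.74 × (26.0 − 58.5) = -14652 kJ/min
Converting: 14652 / 60 s = 244.2 kW
Cooling duty = 879.13 MJ/h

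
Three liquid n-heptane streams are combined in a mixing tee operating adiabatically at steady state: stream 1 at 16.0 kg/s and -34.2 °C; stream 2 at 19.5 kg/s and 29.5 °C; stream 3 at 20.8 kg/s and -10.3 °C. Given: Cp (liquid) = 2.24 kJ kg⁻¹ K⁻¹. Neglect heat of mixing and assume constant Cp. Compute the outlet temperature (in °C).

Energy balance with Q = 0: Σ ṁᵢCp,ᵢ(T_out − Tᵢ) = 0
T_out = Σ ṁᵢCp,ᵢTᵢ / Σ ṁᵢCp,ᵢ
      = -417.07 / 126.11 = -3.3071 °C

T_out = -3.31 °C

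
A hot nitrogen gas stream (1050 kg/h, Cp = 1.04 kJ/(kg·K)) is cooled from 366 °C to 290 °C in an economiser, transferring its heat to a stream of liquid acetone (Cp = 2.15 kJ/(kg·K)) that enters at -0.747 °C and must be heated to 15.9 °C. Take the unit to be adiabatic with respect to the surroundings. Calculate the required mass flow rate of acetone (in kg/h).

ṁ_c = 2320 kg/h

Heat released by hot stream: Q = 1050 × 1.04 × (366 − 290) = 82992 kJ/h
Energy balance on cold side (adiabatic exchanger): Q = ṁ_c·Cp_c·(T_c,out − T_c,in)
ṁ_c = 82992 / [2.15 × (15.9 − -0.747)] = 2318.8 kg/h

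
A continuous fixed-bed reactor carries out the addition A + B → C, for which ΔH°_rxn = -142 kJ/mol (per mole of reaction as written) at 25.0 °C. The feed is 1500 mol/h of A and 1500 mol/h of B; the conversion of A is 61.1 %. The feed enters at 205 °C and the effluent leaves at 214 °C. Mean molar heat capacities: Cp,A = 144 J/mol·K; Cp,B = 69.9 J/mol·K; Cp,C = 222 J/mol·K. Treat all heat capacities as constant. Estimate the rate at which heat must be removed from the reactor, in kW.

Q_out = 35.0 kW

Extent of reaction ξ = 0.611 × 1500 = 916.5 mol/h
Reaction term: ξ·ΔH°_rxn = 916.5 × -142 = -130140 kJ/h
Sensible, feed 205→25 °C: -57753 kJ/h
Outlet flows (mol/h): A 583.5, B 583.5, C 916.5
Sensible, products 25→214 °C: 62044 kJ/h
Q = ΔH = -125850 kJ/h = -34.959 kW
Heat removed = 34.959 kW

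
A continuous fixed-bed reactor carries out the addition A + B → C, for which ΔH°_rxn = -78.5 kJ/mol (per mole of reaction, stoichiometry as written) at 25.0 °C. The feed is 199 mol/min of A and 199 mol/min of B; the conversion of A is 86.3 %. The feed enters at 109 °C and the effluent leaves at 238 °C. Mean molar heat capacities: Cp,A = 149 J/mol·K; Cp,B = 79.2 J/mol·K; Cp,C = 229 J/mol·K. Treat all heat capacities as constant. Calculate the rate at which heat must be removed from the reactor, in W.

Extent of reaction ξ = 0.863 × 199 = 171.74 mol/min
Reaction term: ξ·ΔH°_rxn = 171.74 × -78.5 = -13481 kJ/min
Sensible, feed 109→25 °C: -3814.6 kJ/min
Outlet flows (mol/min): A 27.263, B 27.263, C 171.74
Sensible, products 25→238 °C: 9702 kJ/min
Q = ΔH = -7594 kJ/min = -126.57 kW
Heat removed = 126570 W

Q_out = 127000 W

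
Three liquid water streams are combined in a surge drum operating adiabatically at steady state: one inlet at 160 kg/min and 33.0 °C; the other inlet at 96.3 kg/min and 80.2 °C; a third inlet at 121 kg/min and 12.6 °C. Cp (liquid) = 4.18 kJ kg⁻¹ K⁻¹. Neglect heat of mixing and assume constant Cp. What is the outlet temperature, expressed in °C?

T_out = 38.5 °C

Adiabatic, steady state ⇒ Σ ṁᵢCp,ᵢ(T_out − Tᵢ) = 0
Σ ṁᵢCp,ᵢTᵢ = 160×4.18×33.0 + 96.3×4.18×80.2 + 121×4.18×12.6 = 60726
Σ ṁᵢCp,ᵢ = 160×4.18 + 96.3×4.18 + 121×4.18 = 1577.1
T_out = 60726 / 1577.1 = 38.505 °C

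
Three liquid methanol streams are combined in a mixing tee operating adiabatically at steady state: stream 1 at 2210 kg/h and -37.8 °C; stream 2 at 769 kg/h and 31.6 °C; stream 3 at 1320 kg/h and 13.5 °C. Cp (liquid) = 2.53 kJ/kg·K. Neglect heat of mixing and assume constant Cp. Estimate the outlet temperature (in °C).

Adiabatic, steady state ⇒ Σ ṁᵢCp,ᵢ(T_out − Tᵢ) = 0
Σ ṁᵢCp,ᵢTᵢ = 2210×2.53×-37.8 + 769×2.53×31.6 + 1320×2.53×13.5 = -104790
Σ ṁᵢCp,ᵢ = 2210×2.53 + 769×2.53 + 1320×2.53 = 10876
T_out = -104790 / 10876 = -9.6342 °C

T_out = -9.63 °C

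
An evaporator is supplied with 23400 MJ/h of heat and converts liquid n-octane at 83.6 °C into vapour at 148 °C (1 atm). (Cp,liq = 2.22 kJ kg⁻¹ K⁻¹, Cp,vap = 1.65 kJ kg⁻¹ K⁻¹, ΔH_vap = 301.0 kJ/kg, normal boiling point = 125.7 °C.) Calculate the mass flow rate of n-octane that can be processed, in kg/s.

Δh = 2.22×(125.7−83.6) + 301.0 + 1.65×(148−125.7) = 431.26 kJ/kg
Q = 23400 MJ/h = 6500 kJ/s = 6500 kJ/s
ṁ = Q/Δh = 6500 / 431.26 = 15.072 kg/s

ṁ = 15.1 kg/s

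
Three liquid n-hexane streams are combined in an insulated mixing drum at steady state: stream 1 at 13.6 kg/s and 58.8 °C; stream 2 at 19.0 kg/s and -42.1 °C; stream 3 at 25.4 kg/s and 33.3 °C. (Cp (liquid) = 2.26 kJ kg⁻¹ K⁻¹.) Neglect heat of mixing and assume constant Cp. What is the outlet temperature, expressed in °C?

T_out = 14.6 °C

No heat crosses the boundary, so H_out = H_in.
Σ ṁᵢCp,ᵢTᵢ = 13.6×2.26×58.8 + 19.0×2.26×-42.1 + 25.4×2.26×33.3 = 1911.1
Σ ṁᵢCp,ᵢ = 13.6×2.26 + 19.0×2.26 + 25.4×2.26 = 131.08
T_out = 1911.1 / 131.08 = 14.579 °C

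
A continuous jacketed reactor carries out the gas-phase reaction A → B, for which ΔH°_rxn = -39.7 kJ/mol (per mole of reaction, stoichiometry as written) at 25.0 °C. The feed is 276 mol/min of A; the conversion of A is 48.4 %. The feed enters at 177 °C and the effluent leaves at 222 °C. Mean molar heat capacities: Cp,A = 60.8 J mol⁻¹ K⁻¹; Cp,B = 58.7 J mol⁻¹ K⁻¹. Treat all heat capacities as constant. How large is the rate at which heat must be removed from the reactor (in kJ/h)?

Extent of reaction ξ = 0.484 × 276 = 133.58 mol/min
Reaction term: ξ·ΔH°_rxn = 133.58 × -39.7 = -5303.3 kJ/min
Sensible, feed 177→25 °C: -2550.7 kJ/min
Outlet flows (mol/min): A 142.42, B 133.58
Sensible, products 25→222 °C: 3250.6 kJ/min
Q = ΔH = -4603.4 kJ/min = -76.724 kW
Heat removed = 276200 kJ/h

Q_out = 276000 kJ/h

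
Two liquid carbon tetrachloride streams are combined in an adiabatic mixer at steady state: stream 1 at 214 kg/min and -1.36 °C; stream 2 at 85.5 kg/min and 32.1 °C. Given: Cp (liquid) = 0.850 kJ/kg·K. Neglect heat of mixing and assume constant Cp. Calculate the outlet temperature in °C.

T_out = 8.19 °C

Energy balance with Q = 0: Σ ṁᵢCp,ᵢ(T_out − Tᵢ) = 0
T_out = Σ ṁᵢCp,ᵢTᵢ / Σ ṁᵢCp,ᵢ
      = 2085.5 / 254.57 = 8.192 °C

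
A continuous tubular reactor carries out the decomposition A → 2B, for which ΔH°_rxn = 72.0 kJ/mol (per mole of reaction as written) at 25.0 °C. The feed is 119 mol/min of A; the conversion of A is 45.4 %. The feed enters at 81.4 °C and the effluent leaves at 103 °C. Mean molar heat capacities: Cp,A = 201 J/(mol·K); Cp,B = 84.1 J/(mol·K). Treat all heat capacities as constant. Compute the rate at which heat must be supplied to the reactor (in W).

Extent of reaction ξ = 0.454 × 119 = 54.026 mol/min
Reaction term: ξ·ΔH°_rxn = 54.026 × 72.0 = 3889.9 kJ/min
Sensible, feed 81.4→25 °C: -1349 kJ/min
Outlet flows (mol/min): A 64.974, B 108.05
Sensible, products 25→103 °C: 1727.5 kJ/min
Q = ΔH = 4268.3 kJ/min = 71.138 kW
Heat supplied = 71138 W

Q_in = 71100 W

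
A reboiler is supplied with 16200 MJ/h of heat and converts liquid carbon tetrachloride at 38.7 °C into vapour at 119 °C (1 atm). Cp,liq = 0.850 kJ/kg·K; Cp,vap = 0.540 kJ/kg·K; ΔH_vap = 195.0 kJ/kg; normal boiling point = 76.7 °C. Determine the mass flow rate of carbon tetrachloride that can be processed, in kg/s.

Δh = 0.850×(76.7−38.7) + 195.0 + 0.540×(119−76.7) = 250.14 kJ/kg
Q = 16200 MJ/h = 4500 kJ/s = 4500 kJ/s
ṁ = Q/Δh = 4500 / 250.14 = 17.99 kg/s

ṁ = 18.0 kg/s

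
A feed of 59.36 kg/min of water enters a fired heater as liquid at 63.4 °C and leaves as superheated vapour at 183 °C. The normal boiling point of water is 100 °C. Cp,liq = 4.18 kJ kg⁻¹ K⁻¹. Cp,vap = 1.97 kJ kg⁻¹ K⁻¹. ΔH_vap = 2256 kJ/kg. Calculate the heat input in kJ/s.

liquid 63.4→100 °C: 152.99 kJ/kg
vaporisation at 100 °C: 2256 kJ/kg
vapour 100→183 °C: 163.51 kJ/kg
Δh = 152.99 + 2256 + 163.51 = 2572.5 kJ/kg
Q = ṁ·Δh = 59.36 kg/min × 2572.5 kJ/kg = 152700 kJ/min
|Q| = 2545.1 kW

Q = 2550 kJ/s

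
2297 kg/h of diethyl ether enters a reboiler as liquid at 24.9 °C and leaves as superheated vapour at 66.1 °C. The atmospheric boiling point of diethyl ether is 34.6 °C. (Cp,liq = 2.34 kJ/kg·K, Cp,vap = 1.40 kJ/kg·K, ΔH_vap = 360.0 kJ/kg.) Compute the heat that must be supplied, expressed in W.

Q = 272000 W

liquid 24.9→34.6 °C: 22.698 kJ/kg
vaporisation at 34.6 °C: 360 kJ/kg
vapour 34.6→66.1 °C: 44.1 kJ/kg
Δh = 22.698 + 360 + 44.1 = 426.8 kJ/kg
Q = ṁ·Δh = 2297 kg/h × 426.8 kJ/kg = 980360 kJ/h
|Q| = 272.32 kW = 272320 W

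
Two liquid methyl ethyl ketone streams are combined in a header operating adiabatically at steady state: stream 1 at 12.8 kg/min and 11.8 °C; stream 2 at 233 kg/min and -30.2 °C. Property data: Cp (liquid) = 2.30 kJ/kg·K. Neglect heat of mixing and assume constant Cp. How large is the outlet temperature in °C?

T_out = -28.0 °C

No heat crosses the boundary, so H_out = H_in.
Σ ṁᵢCp,ᵢTᵢ = 12.8×2.30×11.8 + 233×2.30×-30.2 = -15837
Σ ṁᵢCp,ᵢ = 12.8×2.30 + 233×2.30 = 565.34
T_out = -15837 / 565.34 = -28.013 °C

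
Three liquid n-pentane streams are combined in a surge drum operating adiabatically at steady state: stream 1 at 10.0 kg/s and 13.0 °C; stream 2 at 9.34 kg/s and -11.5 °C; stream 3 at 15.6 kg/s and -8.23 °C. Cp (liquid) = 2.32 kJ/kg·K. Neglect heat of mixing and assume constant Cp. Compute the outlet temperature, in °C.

Energy balance with Q = 0: Σ ṁᵢCp,ᵢ(T_out − Tᵢ) = 0
Σ ṁᵢCp,ᵢTᵢ = 10.0×2.32×13.0 + 9.34×2.32×-11.5 + 15.6×2.32×-8.23 = -245.45
Σ ṁᵢCp,ᵢ = 10.0×2.32 + 9.34×2.32 + 15.6×2.32 = 81.061
T_out = -245.45 / 81.061 = -3.028 °C

T_out = -3.03 °C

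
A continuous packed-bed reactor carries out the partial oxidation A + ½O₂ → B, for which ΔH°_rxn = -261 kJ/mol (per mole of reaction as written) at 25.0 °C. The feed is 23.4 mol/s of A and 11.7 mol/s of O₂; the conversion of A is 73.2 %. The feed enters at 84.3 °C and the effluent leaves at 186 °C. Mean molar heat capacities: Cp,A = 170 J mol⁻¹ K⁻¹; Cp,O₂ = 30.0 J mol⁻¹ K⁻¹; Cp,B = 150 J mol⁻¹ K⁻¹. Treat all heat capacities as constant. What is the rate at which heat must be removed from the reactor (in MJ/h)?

Q_out = 14900 MJ/h

Extent of reaction ξ = 0.732 × 23.4 = 17.129 mol/s
Reaction term: ξ·ΔH°_rxn = 17.129 × -261 = -4470.6 kJ/s
Sensible, feed 84.3→25 °C: -256.71 kJ/s
Outlet flows (mol/s): A 6.2712, O₂ 3.1356, B 17.129
Sensible, products 25→186 °C: 600.45 kJ/s
Q = ΔH = -4126.9 kJ/s = -4126.9 kW
Heat removed = 14857 MJ/h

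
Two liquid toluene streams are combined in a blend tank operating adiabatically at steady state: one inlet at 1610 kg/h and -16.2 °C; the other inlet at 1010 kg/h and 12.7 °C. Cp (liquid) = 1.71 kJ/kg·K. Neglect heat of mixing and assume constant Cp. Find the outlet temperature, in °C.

T_out = -5.06 °C

No heat crosses the boundary, so H_out = H_in.
T_out = Σ ṁᵢCp,ᵢTᵢ / Σ ṁᵢCp,ᵢ
      = -22666 / 4480.2 = -5.0592 °C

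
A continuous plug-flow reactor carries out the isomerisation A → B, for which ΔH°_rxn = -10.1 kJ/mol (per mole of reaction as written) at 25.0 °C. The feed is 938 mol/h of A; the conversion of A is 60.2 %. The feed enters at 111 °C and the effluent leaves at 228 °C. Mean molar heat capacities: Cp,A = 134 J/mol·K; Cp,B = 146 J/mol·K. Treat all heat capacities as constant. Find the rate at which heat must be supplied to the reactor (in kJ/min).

Q_in = 173 kJ/min

Extent of reaction ξ = 0.602 × 938 = 564.68 mol/h
Reaction term: ξ·ΔH°_rxn = 564.68 × -10.1 = -5703.2 kJ/h
Sensible, feed 111→25 °C: -10810 kJ/h
Outlet flows (mol/h): A 373.32, B 564.68
Sensible, products 25→228 °C: 26891 kJ/h
Q = ΔH = 10378 kJ/h = 2.8829 kW
Heat supplied = 172.97 kJ/min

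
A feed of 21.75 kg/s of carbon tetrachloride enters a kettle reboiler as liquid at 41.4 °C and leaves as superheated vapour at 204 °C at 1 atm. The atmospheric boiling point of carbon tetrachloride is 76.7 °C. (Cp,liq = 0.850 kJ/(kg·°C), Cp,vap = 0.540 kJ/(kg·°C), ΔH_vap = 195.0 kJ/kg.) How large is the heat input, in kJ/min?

Q = 383000 kJ/min

liquid 41.4→76.7 °C: 30.005 kJ/kg
vaporisation at 76.7 °C: 195 kJ/kg
vapour 76.7→204 °C: 68.742 kJ/kg
Δh = 30.005 + 195 + 68.742 = 293.75 kJ/kg
Q = ṁ·Δh = 21.75 kg/s × 293.75 kJ/kg = 6389 kJ/s
|Q| = 6389 kW = 383340 kJ/min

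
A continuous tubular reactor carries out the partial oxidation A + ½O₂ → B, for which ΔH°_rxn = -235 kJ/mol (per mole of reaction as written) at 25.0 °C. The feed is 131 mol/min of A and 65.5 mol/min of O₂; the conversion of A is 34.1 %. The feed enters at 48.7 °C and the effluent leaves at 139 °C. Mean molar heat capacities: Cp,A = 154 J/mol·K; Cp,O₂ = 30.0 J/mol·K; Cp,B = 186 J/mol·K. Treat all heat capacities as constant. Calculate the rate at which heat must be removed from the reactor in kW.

Extent of reaction ξ = 0.341 × 131 = 44.671 mol/min
Reaction term: ξ·ΔH°_rxn = 44.671 × -235 = -10498 kJ/min
Sensible, feed 48.7→25 °C: -524.69 kJ/min
Outlet flows (mol/min): A 86.329, O₂ 43.164, B 44.671
Sensible, products 25→139 °C: 2610.4 kJ/min
Q = ΔH = -8412 kJ/min = -140.2 kW
Heat removed = 140.2 kW

Q_out = 140 kW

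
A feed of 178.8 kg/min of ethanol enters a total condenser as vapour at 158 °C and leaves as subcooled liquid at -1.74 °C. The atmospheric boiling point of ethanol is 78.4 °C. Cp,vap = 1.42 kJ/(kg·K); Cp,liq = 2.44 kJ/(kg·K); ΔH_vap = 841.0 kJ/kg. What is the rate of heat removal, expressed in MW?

vapour 158→78.4 °C: -113.03 kJ/kg
condensation at 78.4 °C: -841 kJ/kg
liquid 78.4→-1.74 °C: -195.54 kJ/kg
Δh = -113.03 + -841 + -195.54 = -1149.6 kJ/kg
Q = ṁ·Δh = 178.8 kg/min × -1149.6 kJ/kg = -205540 kJ/min
|Q| = 3425.7 kW = 3.4257 MW

Q_c = 3.43 MW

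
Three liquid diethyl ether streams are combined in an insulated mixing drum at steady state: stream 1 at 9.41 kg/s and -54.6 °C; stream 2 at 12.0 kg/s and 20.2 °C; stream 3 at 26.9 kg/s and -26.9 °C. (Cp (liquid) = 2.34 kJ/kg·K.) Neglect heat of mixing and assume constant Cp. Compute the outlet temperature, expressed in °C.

Energy balance with Q = 0: Σ ṁᵢCp,ᵢ(T_out − Tᵢ) = 0
Σ ṁᵢCp,ᵢTᵢ = 9.41×2.34×-54.6 + 12.0×2.34×20.2 + 26.9×2.34×-26.9 = -2328.3
Σ ṁᵢCp,ᵢ = 9.41×2.34 + 12.0×2.34 + 26.9×2.34 = 113.05
T_out = -2328.3 / 113.05 = -20.596 °C

T_out = -20.6 °C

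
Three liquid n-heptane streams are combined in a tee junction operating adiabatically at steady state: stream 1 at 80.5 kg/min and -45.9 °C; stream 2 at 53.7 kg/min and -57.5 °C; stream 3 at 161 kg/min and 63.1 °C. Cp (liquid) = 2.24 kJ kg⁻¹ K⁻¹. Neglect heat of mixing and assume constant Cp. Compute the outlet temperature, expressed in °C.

Energy balance with Q = 0: Σ ṁᵢCp,ᵢ(T_out − Tᵢ) = 0
Σ ṁᵢCp,ᵢTᵢ = 80.5×2.24×-45.9 + 53.7×2.24×-57.5 + 161×2.24×63.1 = 7563.1
Σ ṁᵢCp,ᵢ = 80.5×2.24 + 53.7×2.24 + 161×2.24 = 661.25
T_out = 7563.1 / 661.25 = 11.438 °C

T_out = 11.4 °C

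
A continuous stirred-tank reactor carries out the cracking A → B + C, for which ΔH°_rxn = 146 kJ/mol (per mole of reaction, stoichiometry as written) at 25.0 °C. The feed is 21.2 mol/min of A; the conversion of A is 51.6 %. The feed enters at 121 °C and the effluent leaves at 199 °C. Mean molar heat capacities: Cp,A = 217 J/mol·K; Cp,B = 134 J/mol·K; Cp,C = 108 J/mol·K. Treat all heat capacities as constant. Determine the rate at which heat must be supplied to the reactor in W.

Q_in = 33400 W

Extent of reaction ξ = 0.516 × 21.2 = 10.939 mol/min
Reaction term: ξ·ΔH°_rxn = 10.939 × 146 = 1597.1 kJ/min
Sensible, feed 121→25 °C: -441.64 kJ/min
Outlet flows (mol/min): A 10.261, B 10.939, C 10.939
Sensible, products 25→199 °C: 848.06 kJ/min
Q = ΔH = 2003.5 kJ/min = 33.392 kW
Heat supplied = 33392 W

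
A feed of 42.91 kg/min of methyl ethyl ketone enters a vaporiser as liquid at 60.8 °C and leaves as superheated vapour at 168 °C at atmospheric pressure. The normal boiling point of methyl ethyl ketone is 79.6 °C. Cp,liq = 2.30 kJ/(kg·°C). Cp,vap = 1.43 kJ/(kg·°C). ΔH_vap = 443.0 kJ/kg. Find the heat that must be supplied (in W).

liquid 60.8→79.6 °C: 43.24 kJ/kg
vaporisation at 79.6 °C: 443 kJ/kg
vapour 79.6→168 °C: 126.41 kJ/kg
Δh = 43.24 + 443 + 126.41 = 612.65 kJ/kg
Q = ṁ·Δh = 42.91 kg/min × 612.65 kJ/kg = 26289 kJ/min
|Q| = 438.15 kW = 438150 W

Q = 438000 W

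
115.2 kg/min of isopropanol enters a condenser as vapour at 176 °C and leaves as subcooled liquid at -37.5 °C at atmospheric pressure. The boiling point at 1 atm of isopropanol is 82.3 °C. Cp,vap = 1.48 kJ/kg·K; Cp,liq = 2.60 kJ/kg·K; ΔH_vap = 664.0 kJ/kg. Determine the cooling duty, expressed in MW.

vapour 176→82.3 °C: -138.68 kJ/kg
condensation at 82.3 °C: -664 kJ/kg
liquid 82.3→-37.5 °C: -311.48 kJ/kg
Δh = -138.68 + -664 + -311.48 = -1114.2 kJ/kg
Q = ṁ·Δh = 115.2 kg/min × -1114.2 kJ/kg = -128350 kJ/min
|Q| = 2139.2 kW = 2.1392 MW

Q_c = 2.14 MW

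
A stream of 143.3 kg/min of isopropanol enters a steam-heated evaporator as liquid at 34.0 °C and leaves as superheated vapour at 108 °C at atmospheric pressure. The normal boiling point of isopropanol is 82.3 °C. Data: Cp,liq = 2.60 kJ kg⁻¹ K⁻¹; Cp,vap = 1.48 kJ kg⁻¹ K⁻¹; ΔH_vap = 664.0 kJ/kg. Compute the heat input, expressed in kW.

Q = 1980 kW

liquid 34.0→82.3 °C: 125.58 kJ/kg
vaporisation at 82.3 °C: 664 kJ/kg
vapour 82.3→108 °C: 38.036 kJ/kg
Δh = 125.58 + 664 + 38.036 = 827.62 kJ/kg
Q = ṁ·Δh = 143.3 kg/min × 827.62 kJ/kg = 118600 kJ/min
|Q| = 1976.6 kW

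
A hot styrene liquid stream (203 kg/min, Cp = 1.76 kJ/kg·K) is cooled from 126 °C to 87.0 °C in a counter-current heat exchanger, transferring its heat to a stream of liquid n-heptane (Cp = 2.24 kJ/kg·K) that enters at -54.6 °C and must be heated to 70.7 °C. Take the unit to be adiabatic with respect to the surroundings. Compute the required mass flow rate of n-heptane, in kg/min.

Heat released by hot stream: Q = 203 × 1.76 × (126 − 87.0) = 13934 kJ/min
Energy balance on cold side (adiabatic exchanger): Q = ṁ_c·Cp_c·(T_c,out − T_c,in)
ṁ_c = 13934 / [2.24 × (70.7 − -54.6)] = 49.645 kg/min

ṁ_c = 49.6 kg/min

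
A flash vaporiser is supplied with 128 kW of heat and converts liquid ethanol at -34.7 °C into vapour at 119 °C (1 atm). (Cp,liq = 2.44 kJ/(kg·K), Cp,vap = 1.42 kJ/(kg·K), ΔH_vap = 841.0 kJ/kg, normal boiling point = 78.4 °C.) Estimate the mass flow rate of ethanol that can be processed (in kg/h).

ṁ = 392 kg/h

Δh = 2.44×(78.4−-34.7) + 841.0 + 1.42×(119−78.4) = 1174.6 kJ/kg
Q = 128 kW = 128 kJ/s = 460800 kJ/h
ṁ = Q/Δh = 460800 / 1174.6 = 392.3 kg/h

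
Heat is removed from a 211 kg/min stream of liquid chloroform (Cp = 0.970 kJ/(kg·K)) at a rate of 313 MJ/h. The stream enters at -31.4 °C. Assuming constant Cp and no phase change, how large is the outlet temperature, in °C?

Q = 313 MJ/h = 5216.7 kJ/min
ΔT = Q/(ṁ·Cp) = 5216.7/(211×0.970) = 25.488 K
T_out = -31.4 − 25.488 = -56.888 °C

T_out = -56.9 °C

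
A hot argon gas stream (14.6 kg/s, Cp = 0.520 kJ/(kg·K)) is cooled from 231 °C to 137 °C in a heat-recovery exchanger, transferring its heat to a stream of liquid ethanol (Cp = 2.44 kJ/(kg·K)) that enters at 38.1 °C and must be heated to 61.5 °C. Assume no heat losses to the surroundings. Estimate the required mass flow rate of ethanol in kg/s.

Heat released by hot stream: Q = 14.6 × 0.520 × (231 − 137) = 713.65 kJ/s
Energy balance on cold side (adiabatic exchanger): Q = ṁ_c·Cp_c·(T_c,out − T_c,in)
ṁ_c = 713.65 / [2.44 × (61.5 − 38.1)] = 12.499 kg/s

ṁ_c = 12.5 kg/s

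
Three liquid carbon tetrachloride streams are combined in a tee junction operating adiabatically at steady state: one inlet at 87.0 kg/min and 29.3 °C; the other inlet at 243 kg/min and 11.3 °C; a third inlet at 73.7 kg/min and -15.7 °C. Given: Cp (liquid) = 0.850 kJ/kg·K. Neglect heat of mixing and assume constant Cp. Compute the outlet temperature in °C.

T_out = 10.2 °C

Adiabatic, steady state ⇒ Σ ṁᵢCp,ᵢ(T_out − Tᵢ) = 0
Σ ṁᵢCp,ᵢTᵢ = 87.0×0.850×29.3 + 243×0.850×11.3 + 73.7×0.850×-15.7 = 3517.2
Σ ṁᵢCp,ᵢ = 87.0×0.850 + 243×0.850 + 73.7×0.850 = 343.14
T_out = 3517.2 / 343.14 = 10.25 °C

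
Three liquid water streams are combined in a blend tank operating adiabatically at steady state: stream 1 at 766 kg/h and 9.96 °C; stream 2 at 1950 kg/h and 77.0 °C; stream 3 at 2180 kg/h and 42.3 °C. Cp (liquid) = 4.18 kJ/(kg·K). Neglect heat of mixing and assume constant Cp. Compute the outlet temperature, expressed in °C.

No heat crosses the boundary, so H_out = H_in.
T_out = Σ ṁᵢCp,ᵢTᵢ / Σ ṁᵢCp,ᵢ
      = 1.045e+06 / 20465 = 51.061 °C

T_out = 51.1 °C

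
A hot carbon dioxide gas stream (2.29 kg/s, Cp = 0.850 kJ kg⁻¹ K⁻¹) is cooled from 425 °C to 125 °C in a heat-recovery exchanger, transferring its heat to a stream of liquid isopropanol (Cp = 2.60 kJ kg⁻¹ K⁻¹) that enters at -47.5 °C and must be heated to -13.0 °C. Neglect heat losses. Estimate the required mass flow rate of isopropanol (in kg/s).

ṁ_c = 6.51 kg/s

Heat released by hot stream: Q = 2.29 × 0.850 × (425 − 125) = 583.95 kJ/s
Energy balance on cold side (adiabatic exchanger): Q = ṁ_c·Cp_c·(T_c,out − T_c,in)
ṁ_c = 583.95 / [2.60 × (-13.0 − -47.5)] = 6.51 kg/s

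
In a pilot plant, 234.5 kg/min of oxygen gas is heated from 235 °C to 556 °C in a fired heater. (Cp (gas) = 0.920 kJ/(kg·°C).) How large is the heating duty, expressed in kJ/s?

Q = 1150 kJ/s

Q = ṁ·Cp·ΔT = 234.5 × 0.920 × (556 − 235) = 69253 kJ/min
Converting: 69253 / 60 s = 1154.2 kW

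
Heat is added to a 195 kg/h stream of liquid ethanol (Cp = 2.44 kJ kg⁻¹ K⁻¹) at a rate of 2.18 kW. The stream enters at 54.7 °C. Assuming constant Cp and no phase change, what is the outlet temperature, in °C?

Q = 2.18 kW = 7848 kJ/h
ΔT = Q/(ṁ·Cp) = 7848/(195×2.44) = 16.494 K
T_out = 54.7 + 16.494 = 71.194 °C

T_out = 71.2 °C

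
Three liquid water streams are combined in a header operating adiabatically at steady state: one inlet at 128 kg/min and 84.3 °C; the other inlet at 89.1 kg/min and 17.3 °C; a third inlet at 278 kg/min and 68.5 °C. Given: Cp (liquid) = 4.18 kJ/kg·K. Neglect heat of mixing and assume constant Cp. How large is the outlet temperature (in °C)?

T_out = 63.4 °C

Energy balance with Q = 0: Σ ṁᵢCp,ᵢ(T_out − Tᵢ) = 0
T_out = Σ ṁᵢCp,ᵢTᵢ / Σ ṁᵢCp,ᵢ
      = 131150 / 2069.5 = 63.371 °C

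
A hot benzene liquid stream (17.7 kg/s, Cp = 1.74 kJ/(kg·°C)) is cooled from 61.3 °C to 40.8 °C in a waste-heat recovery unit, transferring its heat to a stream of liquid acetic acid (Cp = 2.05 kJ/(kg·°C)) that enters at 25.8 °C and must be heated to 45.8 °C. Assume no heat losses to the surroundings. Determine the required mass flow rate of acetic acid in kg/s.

Heat released by hot stream: Q = 17.7 × 1.74 × (61.3 − 40.8) = 631.36 kJ/s
Energy balance on cold side (adiabatic exchanger): Q = ṁ_c·Cp_c·(T_c,out − T_c,in)
ṁ_c = 631.36 / [2.05 × (45.8 − 25.8)] = 15.399 kg/s

ṁ_c = 15.4 kg/s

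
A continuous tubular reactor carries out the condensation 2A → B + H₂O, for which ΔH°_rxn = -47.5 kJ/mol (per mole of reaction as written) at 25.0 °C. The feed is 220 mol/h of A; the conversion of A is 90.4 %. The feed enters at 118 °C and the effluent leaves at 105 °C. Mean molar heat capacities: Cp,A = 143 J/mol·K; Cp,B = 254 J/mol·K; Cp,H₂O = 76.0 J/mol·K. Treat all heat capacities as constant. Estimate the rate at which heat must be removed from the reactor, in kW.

Q_out = 1.33 kW

Extent of reaction ξ = 0.904 × 220 / 2 = 99.44 mol/h
Reaction term: ξ·ΔH°_rxn = 99.44 × -47.5 = -4723.4 kJ/h
Sensible, feed 118→25 °C: -2925.8 kJ/h
Outlet flows (mol/h): A 21.12, B 99.44, H₂O 99.44
Sensible, products 25→105 °C: 2866.8 kJ/h
Q = ΔH = -4782.4 kJ/h = -1.3284 kW
Heat removed = 1.3284 kW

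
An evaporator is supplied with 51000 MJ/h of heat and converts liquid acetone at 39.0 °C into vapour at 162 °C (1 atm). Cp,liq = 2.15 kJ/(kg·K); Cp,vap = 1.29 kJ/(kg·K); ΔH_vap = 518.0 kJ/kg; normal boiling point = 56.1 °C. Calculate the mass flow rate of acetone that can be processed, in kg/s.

Δh = 2.15×(56.1−39.0) + 518.0 + 1.29×(162−56.1) = 691.38 kJ/kg
Q = 51000 MJ/h = 14167 kJ/s = 14167 kJ/s
ṁ = Q/Δh = 14167 / 691.38 = 20.491 kg/s

ṁ = 20.5 kg/s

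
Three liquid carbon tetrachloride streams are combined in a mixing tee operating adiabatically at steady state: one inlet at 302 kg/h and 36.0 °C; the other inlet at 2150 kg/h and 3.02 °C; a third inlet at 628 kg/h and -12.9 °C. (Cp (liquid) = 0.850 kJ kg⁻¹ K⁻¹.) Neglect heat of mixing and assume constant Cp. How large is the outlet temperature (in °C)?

T_out = 3.01 °C

No heat crosses the boundary, so H_out = H_in.
Σ ṁᵢCp,ᵢTᵢ = 302×0.850×36.0 + 2150×0.850×3.02 + 628×0.850×-12.9 = 7874.2
Σ ṁᵢCp,ᵢ = 302×0.850 + 2150×0.850 + 628×0.850 = 2618
T_out = 7874.2 / 2618 = 3.0077 °C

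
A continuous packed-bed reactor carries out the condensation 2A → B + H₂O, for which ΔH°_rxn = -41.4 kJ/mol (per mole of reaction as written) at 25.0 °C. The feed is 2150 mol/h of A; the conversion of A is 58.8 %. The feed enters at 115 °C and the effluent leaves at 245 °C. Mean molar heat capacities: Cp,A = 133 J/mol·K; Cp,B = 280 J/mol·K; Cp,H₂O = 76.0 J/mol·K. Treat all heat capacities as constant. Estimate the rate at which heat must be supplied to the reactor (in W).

Extent of reaction ξ = 0.588 × 2150 / 2 = 632.1 mol/h
Reaction term: ξ·ΔH°_rxn = 632.1 × -41.4 = -26169 kJ/h
Sensible, feed 115→25 °C: -25736 kJ/h
Outlet flows (mol/h): A 885.8, B 632.1, H₂O 632.1
Sensible, products 25→245 °C: 75425 kJ/h
Q = ΔH = 23520 kJ/h = 6.5334 kW
Heat supplied = 6533.4 W

Q_in = 6530 W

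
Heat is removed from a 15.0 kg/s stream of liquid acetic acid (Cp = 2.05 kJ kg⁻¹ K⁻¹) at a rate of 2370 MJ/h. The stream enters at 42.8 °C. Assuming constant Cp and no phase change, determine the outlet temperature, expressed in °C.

T_out = 21.4 °C

Q = 2370 MJ/h = 658.33 kJ/s
ΔT = Q/(ṁ·Cp) = 658.33/(15.0×2.05) = 21.409 K
T_out = 42.8 − 21.409 = 21.391 °C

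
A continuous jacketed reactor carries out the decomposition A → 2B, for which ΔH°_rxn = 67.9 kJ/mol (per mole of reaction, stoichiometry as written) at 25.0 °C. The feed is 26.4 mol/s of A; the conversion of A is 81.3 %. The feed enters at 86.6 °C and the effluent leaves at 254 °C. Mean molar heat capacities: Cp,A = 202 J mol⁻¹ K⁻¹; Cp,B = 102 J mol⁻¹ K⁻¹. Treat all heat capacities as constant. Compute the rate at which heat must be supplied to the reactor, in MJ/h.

Extent of reaction ξ = 0.813 × 26.4 = 21.463 mol/s
Reaction term: ξ·ΔH°_rxn = 21.463 × 67.9 = 1457.4 kJ/s
Sensible, feed 86.6→25 °C: -328.5 kJ/s
Outlet flows (mol/s): A 4.9368, B 42.926
Sensible, products 25→254 °C: 1231 kJ/s
Q = ΔH = 2359.9 kJ/s = 2359.9 kW
Heat supplied = 8495.6 MJ/h

Q_in = 8500 MJ/h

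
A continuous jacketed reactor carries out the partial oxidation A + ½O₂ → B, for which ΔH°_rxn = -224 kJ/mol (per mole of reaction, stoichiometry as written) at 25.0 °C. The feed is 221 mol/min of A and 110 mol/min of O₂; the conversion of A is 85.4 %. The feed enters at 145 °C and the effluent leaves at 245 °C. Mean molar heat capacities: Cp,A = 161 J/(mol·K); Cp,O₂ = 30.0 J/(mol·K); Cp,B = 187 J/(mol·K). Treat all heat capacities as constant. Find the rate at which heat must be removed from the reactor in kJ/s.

Extent of reaction ξ = 0.854 × 221 = 188.73 mol/min
Reaction term: ξ·ΔH°_rxn = 188.73 × -224 = -42276 kJ/min
Sensible, feed 145→25 °C: -4665.7 kJ/min
Outlet flows (mol/min): A 32.266, O₂ 15.633, B 188.73
Sensible, products 25→245 °C: 9010.6 kJ/min
Q = ΔH = -37932 kJ/min = -632.19 kW
Heat removed = 632.19 kJ/s

Q_out = 632 kJ/s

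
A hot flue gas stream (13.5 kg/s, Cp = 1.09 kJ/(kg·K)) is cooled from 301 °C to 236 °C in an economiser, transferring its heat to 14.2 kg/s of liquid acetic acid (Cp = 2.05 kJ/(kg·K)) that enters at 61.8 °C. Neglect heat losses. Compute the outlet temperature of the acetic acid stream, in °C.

Heat released by hot stream: Q = 13.5 × 1.09 × (301 − 236) = 956.48 kJ/s
Energy balance on cold side (adiabatic exchanger): Q = ṁ_c·Cp_c·(T_c,out − T_c,in)
T_c,out = 61.8 + 956.48/(14.2 × 2.05) = 94.657 °C

T_c,out = 94.7 °C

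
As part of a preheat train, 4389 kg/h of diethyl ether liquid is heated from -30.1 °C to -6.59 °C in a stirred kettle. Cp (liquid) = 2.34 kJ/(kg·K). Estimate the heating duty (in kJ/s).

Q = ṁ·Cp·ΔT = 4389 × 2.34 × (-6.59 − -30.1) = 241450 kJ/h
Converting: 241450 / 3600 s = 67.071 kW

Q = 67.1 kJ/s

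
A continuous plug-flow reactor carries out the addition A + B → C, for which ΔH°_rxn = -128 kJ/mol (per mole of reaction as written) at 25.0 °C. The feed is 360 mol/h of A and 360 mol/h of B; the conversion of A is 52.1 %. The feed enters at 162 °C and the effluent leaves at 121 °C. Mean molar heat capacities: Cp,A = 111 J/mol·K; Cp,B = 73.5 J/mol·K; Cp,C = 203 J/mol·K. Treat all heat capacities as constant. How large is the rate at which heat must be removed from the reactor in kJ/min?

Extent of reaction ξ = 0.521 × 360 = 187.56 mol/h
Reaction term: ξ·ΔH°_rxn = 187.56 × -128 = -24008 kJ/h
Sensible, feed 162→25 °C: -9099.5 kJ/h
Outlet flows (mol/h): A 172.44, B 172.44, C 187.56
Sensible, products 25→121 °C: 6709.4 kJ/h
Q = ΔH = -26398 kJ/h = -7.3327 kW
Heat removed = 439.96 kJ/min

Q_out = 440 kJ/min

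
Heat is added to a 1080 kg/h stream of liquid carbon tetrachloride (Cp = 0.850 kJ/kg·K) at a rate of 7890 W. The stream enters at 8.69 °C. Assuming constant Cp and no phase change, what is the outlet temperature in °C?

Q = 7890 W = 28404 kJ/h
ΔT = Q/(ṁ·Cp) = 28404/(1080×0.850) = 30.941 K
T_out = 8.69 + 30.941 = 39.631 °C

T_out = 39.6 °C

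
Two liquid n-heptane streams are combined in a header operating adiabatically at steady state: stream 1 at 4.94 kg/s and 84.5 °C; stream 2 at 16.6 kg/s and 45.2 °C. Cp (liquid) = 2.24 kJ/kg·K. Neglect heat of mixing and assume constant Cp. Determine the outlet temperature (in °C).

Adiabatic, steady state ⇒ Σ ṁᵢCp,ᵢ(T_out − Tᵢ) = 0
T_out = Σ ṁᵢCp,ᵢTᵢ / Σ ṁᵢCp,ᵢ
      = 2615.8 / 48.25 = 54.213 °C

T_out = 54.2 °C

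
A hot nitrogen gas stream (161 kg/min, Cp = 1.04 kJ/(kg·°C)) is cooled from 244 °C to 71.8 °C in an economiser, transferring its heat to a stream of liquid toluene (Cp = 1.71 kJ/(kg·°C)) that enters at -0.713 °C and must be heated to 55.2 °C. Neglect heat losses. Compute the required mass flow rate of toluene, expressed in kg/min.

ṁ_c = 302 kg/min

Heat released by hot stream: Q = 161 × 1.04 × (244 − 71.8) = 28833 kJ/min
Energy balance on cold side (adiabatic exchanger): Q = ṁ_c·Cp_c·(T_c,out − T_c,in)
ṁ_c = 28833 / [1.71 × (55.2 − -0.713)] = 301.57 kg/min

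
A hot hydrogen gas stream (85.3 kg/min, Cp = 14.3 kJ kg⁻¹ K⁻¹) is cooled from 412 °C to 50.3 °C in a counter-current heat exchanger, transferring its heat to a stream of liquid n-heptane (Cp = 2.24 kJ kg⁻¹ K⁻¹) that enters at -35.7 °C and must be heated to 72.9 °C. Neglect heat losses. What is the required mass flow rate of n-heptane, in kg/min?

Heat released by hot stream: Q = 85.3 × 14.3 × (412 − 50.3) = 441200 kJ/min
Energy balance on cold side (adiabatic exchanger): Q = ṁ_c·Cp_c·(T_c,out − T_c,in)
ṁ_c = 441200 / [2.24 × (72.9 − -35.7)] = 1813.7 kg/min

ṁ_c = 1810 kg/min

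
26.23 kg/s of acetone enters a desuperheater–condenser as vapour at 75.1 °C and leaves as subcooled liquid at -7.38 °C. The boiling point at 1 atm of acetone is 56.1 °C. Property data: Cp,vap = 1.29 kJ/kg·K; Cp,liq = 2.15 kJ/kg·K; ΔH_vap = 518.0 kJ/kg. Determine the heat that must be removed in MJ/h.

vapour 75.1→56.1 °C: -24.51 kJ/kg
condensation at 56.1 °C: -518 kJ/kg
liquid 56.1→-7.38 °C: -136.48 kJ/kg
Δh = -24.51 + -518 + -136.48 = -678.99 kJ/kg
Q = ṁ·Δh = 26.23 kg/s × -678.99 kJ/kg = -17810 kJ/s
|Q| = 17810 kW = 64116 MJ/h

Q_c = 64100 MJ/h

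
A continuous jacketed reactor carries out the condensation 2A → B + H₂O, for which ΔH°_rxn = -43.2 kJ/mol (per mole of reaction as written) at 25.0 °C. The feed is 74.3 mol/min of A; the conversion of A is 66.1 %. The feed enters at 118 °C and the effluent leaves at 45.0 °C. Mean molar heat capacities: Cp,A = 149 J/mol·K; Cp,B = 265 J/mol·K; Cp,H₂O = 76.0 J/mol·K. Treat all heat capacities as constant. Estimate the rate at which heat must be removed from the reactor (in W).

Extent of reaction ξ = 0.661 × 74.3 / 2 = 24.556 mol/min
Reaction term: ξ·ΔH°_rxn = 24.556 × -43.2 = -1060.8 kJ/min
Sensible, feed 118→25 °C: -1029.6 kJ/min
Outlet flows (mol/min): A 25.188, B 24.556, H₂O 24.556
Sensible, products 25→45.0 °C: 242.53 kJ/min
Q = ΔH = -1847.9 kJ/min = -30.798 kW
Heat removed = 30798 W

Q_out = 30800 W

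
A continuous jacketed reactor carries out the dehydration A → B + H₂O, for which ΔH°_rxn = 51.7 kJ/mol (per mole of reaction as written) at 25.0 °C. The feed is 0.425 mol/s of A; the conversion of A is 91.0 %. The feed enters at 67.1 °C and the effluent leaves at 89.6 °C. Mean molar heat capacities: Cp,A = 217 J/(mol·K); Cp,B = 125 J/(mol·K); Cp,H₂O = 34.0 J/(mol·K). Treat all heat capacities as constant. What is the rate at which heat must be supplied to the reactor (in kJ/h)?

Q_in = 74200 kJ/h

Extent of reaction ξ = 0.910 × 0.425 = 0.38675 mol/s
Reaction term: ξ·ΔH°_rxn = 0.38675 × 51.7 = 19.995 kJ/s
Sensible, feed 67.1→25 °C: -3.8827 kJ/s
Outlet flows (mol/s): A 0.03825, B 0.38675, H₂O 0.38675
Sensible, products 25→89.6 °C: 4.5087 kJ/s
Q = ΔH = 20.621 kJ/s = 20.621 kW
Heat supplied = 74235 kJ/h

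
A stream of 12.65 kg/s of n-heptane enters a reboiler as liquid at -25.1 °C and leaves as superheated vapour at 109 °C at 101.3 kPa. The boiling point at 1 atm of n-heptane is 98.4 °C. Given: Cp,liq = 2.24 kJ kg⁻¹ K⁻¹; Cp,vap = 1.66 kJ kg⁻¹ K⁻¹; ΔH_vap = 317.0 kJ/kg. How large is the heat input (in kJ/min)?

Q = 464000 kJ/min

liquid -25.1→98.4 °C: 276.64 kJ/kg
vaporisation at 98.4 °C: 317 kJ/kg
vapour 98.4→109 °C: 17.596 kJ/kg
Δh = 276.64 + 317 + 17.596 = 611.24 kJ/kg
Q = ṁ·Δh = 12.65 kg/s × 611.24 kJ/kg = 7732.1 kJ/s
|Q| = 7732.1 kW = 463930 kJ/min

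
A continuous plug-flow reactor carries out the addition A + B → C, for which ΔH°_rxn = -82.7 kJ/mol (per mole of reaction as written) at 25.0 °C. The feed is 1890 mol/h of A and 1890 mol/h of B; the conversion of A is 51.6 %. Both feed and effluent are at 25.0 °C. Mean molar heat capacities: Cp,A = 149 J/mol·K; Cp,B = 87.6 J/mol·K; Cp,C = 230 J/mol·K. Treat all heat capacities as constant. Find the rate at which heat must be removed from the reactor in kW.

Q_out = 22.4 kW

Extent of reaction ξ = 0.516 × 1890 = 975.24 mol/h
Reaction term: ξ·ΔH°_rxn = 975.24 × -82.7 = -80652 kJ/h
Q = ΔH = -80652 kJ/h = -22.403 kW
Heat removed = 22.403 kW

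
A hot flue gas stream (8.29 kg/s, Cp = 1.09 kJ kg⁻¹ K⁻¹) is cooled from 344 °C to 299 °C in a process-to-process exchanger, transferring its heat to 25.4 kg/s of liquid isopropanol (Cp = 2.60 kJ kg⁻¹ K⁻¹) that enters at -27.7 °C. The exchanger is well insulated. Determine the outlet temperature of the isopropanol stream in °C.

Heat released by hot stream: Q = 8.29 × 1.09 × (344 − 299) = 406.62 kJ/s
Energy balance on cold side (adiabatic exchanger): Q = ṁ_c·Cp_c·(T_c,out − T_c,in)
T_c,out = -27.7 + 406.62/(25.4 × 2.60) = -21.543 °C

T_c,out = -21.5 °C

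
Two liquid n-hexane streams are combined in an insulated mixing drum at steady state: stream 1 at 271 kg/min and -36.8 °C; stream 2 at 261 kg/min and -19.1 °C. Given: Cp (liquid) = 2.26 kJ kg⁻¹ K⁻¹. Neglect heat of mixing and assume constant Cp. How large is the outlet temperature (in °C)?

No heat crosses the boundary, so H_out = H_in.
Σ ṁᵢCp,ᵢTᵢ = 271×2.26×-36.8 + 261×2.26×-19.1 = -33805
Σ ṁᵢCp,ᵢ = 271×2.26 + 261×2.26 = 1202.3
T_out = -33805 / 1202.3 = -28.116 °C

T_out = -28.1 °C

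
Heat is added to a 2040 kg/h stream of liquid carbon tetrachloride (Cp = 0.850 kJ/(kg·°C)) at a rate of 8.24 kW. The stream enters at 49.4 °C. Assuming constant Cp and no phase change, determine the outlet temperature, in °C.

Q = 8.24 kW = 29664 kJ/h
ΔT = Q/(ṁ·Cp) = 29664/(2040×0.850) = 17.107 K
T_out = 49.4 + 17.107 = 66.507 °C

T_out = 66.5 °C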